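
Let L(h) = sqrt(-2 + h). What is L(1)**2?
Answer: -1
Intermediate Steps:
L(1)**2 = (sqrt(-2 + 1))**2 = (sqrt(-1))**2 = I**2 = -1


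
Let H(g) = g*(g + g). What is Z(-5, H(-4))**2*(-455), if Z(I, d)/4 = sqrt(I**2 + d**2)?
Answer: -7636720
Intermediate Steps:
H(g) = 2*g**2 (H(g) = g*(2*g) = 2*g**2)
Z(I, d) = 4*sqrt(I**2 + d**2)
Z(-5, H(-4))**2*(-455) = (4*sqrt((-5)**2 + (2*(-4)**2)**2))**2*(-455) = (4*sqrt(25 + (2*16)**2))**2*(-455) = (4*sqrt(25 + 32**2))**2*(-455) = (4*sqrt(25 + 1024))**2*(-455) = (4*sqrt(1049))**2*(-455) = 16784*(-455) = -7636720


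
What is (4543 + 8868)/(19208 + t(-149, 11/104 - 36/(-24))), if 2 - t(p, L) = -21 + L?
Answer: 1394744/1999857 ≈ 0.69742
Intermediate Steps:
t(p, L) = 23 - L (t(p, L) = 2 - (-21 + L) = 2 + (21 - L) = 23 - L)
(4543 + 8868)/(19208 + t(-149, 11/104 - 36/(-24))) = (4543 + 8868)/(19208 + (23 - (11/104 - 36/(-24)))) = 13411/(19208 + (23 - (11*(1/104) - 36*(-1/24)))) = 13411/(19208 + (23 - (11/104 + 3/2))) = 13411/(19208 + (23 - 1*167/104)) = 13411/(19208 + (23 - 167/104)) = 13411/(19208 + 2225/104) = 13411/(1999857/104) = 13411*(104/1999857) = 1394744/1999857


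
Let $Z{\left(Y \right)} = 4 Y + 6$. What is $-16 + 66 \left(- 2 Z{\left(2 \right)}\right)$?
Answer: $-1864$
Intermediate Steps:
$Z{\left(Y \right)} = 6 + 4 Y$
$-16 + 66 \left(- 2 Z{\left(2 \right)}\right) = -16 + 66 \left(- 2 \left(6 + 4 \cdot 2\right)\right) = -16 + 66 \left(- 2 \left(6 + 8\right)\right) = -16 + 66 \left(\left(-2\right) 14\right) = -16 + 66 \left(-28\right) = -16 - 1848 = -1864$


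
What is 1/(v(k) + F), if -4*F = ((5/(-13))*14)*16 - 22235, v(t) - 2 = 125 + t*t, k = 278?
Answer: 52/4315547 ≈ 1.2049e-5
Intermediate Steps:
v(t) = 127 + t**2 (v(t) = 2 + (125 + t*t) = 2 + (125 + t**2) = 127 + t**2)
F = 290175/52 (F = -(((5/(-13))*14)*16 - 22235)/4 = -(((5*(-1/13))*14)*16 - 22235)/4 = -(-5/13*14*16 - 22235)/4 = -(-70/13*16 - 22235)/4 = -(-1120/13 - 22235)/4 = -1/4*(-290175/13) = 290175/52 ≈ 5580.3)
1/(v(k) + F) = 1/((127 + 278**2) + 290175/52) = 1/((127 + 77284) + 290175/52) = 1/(77411 + 290175/52) = 1/(4315547/52) = 52/4315547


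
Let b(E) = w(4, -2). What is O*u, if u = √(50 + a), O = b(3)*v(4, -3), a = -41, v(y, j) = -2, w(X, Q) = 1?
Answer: -6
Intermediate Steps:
b(E) = 1
O = -2 (O = 1*(-2) = -2)
u = 3 (u = √(50 - 41) = √9 = 3)
O*u = -2*3 = -6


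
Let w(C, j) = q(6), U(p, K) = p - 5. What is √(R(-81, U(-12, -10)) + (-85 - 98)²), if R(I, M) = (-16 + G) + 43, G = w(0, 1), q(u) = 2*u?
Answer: 2*√8382 ≈ 183.11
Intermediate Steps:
U(p, K) = -5 + p
w(C, j) = 12 (w(C, j) = 2*6 = 12)
G = 12
R(I, M) = 39 (R(I, M) = (-16 + 12) + 43 = -4 + 43 = 39)
√(R(-81, U(-12, -10)) + (-85 - 98)²) = √(39 + (-85 - 98)²) = √(39 + (-183)²) = √(39 + 33489) = √33528 = 2*√8382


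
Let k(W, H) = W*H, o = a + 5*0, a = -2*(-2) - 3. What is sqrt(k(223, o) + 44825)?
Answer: 2*sqrt(11262) ≈ 212.25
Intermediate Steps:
a = 1 (a = 4 - 3 = 1)
o = 1 (o = 1 + 5*0 = 1 + 0 = 1)
k(W, H) = H*W
sqrt(k(223, o) + 44825) = sqrt(1*223 + 44825) = sqrt(223 + 44825) = sqrt(45048) = 2*sqrt(11262)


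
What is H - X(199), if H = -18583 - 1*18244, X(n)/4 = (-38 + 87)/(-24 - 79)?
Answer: -3792985/103 ≈ -36825.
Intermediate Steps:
X(n) = -196/103 (X(n) = 4*((-38 + 87)/(-24 - 79)) = 4*(49/(-103)) = 4*(49*(-1/103)) = 4*(-49/103) = -196/103)
H = -36827 (H = -18583 - 18244 = -36827)
H - X(199) = -36827 - 1*(-196/103) = -36827 + 196/103 = -3792985/103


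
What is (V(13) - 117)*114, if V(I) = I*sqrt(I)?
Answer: -13338 + 1482*sqrt(13) ≈ -7994.6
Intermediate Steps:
V(I) = I**(3/2)
(V(13) - 117)*114 = (13**(3/2) - 117)*114 = (13*sqrt(13) - 117)*114 = (-117 + 13*sqrt(13))*114 = -13338 + 1482*sqrt(13)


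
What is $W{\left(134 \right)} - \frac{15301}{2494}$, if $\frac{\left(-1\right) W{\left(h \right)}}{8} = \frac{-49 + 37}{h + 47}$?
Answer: $- \frac{2530057}{451414} \approx -5.6047$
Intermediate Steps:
$W{\left(h \right)} = \frac{96}{47 + h}$ ($W{\left(h \right)} = - 8 \frac{-49 + 37}{h + 47} = - 8 \left(- \frac{12}{47 + h}\right) = \frac{96}{47 + h}$)
$W{\left(134 \right)} - \frac{15301}{2494} = \frac{96}{47 + 134} - \frac{15301}{2494} = \frac{96}{181} - 15301 \cdot \frac{1}{2494} = 96 \cdot \frac{1}{181} - \frac{15301}{2494} = \frac{96}{181} - \frac{15301}{2494} = - \frac{2530057}{451414}$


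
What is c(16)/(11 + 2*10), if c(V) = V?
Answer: 16/31 ≈ 0.51613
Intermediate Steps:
c(16)/(11 + 2*10) = 16/(11 + 2*10) = 16/(11 + 20) = 16/31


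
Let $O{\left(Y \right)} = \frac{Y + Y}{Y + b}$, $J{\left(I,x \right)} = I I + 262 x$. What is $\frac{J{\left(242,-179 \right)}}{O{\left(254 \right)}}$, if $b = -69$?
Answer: $\frac{1079105}{254} \approx 4248.4$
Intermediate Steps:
$J{\left(I,x \right)} = I^{2} + 262 x$
$O{\left(Y \right)} = \frac{2 Y}{-69 + Y}$ ($O{\left(Y \right)} = \frac{Y + Y}{Y - 69} = \frac{2 Y}{-69 + Y}$)
$\frac{J{\left(242,-179 \right)}}{O{\left(254 \right)}} = \frac{242^{2} + 262 \left(-179\right)}{2 \cdot 254 \frac{1}{-69 + 254}} = \frac{58564 - 46898}{2 \cdot 254 \cdot \frac{1}{185}} = \frac{11666}{2 \cdot 254 \cdot \frac{1}{185}} = \frac{11666}{\frac{508}{185}} = 11666 \cdot \frac{185}{508} = \frac{1079105}{254}$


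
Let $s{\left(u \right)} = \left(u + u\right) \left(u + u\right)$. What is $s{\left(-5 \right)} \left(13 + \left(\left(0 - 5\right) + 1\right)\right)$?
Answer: $900$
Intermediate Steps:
$s{\left(u \right)} = 4 u^{2}$ ($s{\left(u \right)} = 2 u 2 u = 4 u^{2}$)
$s{\left(-5 \right)} \left(13 + \left(\left(0 - 5\right) + 1\right)\right) = 4 \left(-5\right)^{2} \left(13 + \left(\left(0 - 5\right) + 1\right)\right) = 4 \cdot 25 \left(13 + \left(-5 + 1\right)\right) = 100 \left(13 - 4\right) = 100 \cdot 9 = 900$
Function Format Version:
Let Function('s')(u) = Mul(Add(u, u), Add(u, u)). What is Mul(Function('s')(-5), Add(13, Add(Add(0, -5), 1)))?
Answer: 900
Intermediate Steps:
Function('s')(u) = Mul(4, Pow(u, 2)) (Function('s')(u) = Mul(Mul(2, u), Mul(2, u)) = Mul(4, Pow(u, 2)))
Mul(Function('s')(-5), Add(13, Add(Add(0, -5), 1))) = Mul(Mul(4, Pow(-5, 2)), Add(13, Add(Add(0, -5), 1))) = Mul(Mul(4, 25), Add(13, Add(-5, 1))) = Mul(100, Add(13, -4)) = Mul(100, 9) = 900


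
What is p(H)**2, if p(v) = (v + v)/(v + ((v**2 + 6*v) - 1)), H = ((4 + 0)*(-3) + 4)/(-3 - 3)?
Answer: 576/8281 ≈ 0.069557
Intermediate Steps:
H = 4/3 (H = (4*(-3) + 4)/(-6) = (-12 + 4)*(-1/6) = -8*(-1/6) = 4/3 ≈ 1.3333)
p(v) = 2*v/(-1 + v**2 + 7*v) (p(v) = (2*v)/(v + (-1 + v**2 + 6*v)) = (2*v)/(-1 + v**2 + 7*v) = 2*v/(-1 + v**2 + 7*v))
p(H)**2 = (2*(4/3)/(-1 + (4/3)**2 + 7*(4/3)))**2 = (2*(4/3)/(-1 + 16/9 + 28/3))**2 = (2*(4/3)/(91/9))**2 = (2*(4/3)*(9/91))**2 = (24/91)**2 = 576/8281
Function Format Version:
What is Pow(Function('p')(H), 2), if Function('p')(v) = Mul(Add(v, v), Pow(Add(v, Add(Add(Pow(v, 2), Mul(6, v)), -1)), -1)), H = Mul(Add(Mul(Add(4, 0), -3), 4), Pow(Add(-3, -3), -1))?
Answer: Rational(576, 8281) ≈ 0.069557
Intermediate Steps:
H = Rational(4, 3) (H = Mul(Add(Mul(4, -3), 4), Pow(-6, -1)) = Mul(Add(-12, 4), Rational(-1, 6)) = Mul(-8, Rational(-1, 6)) = Rational(4, 3) ≈ 1.3333)
Function('p')(v) = Mul(2, v, Pow(Add(-1, Pow(v, 2), Mul(7, v)), -1)) (Function('p')(v) = Mul(Mul(2, v), Pow(Add(v, Add(-1, Pow(v, 2), Mul(6, v))), -1)) = Mul(Mul(2, v), Pow(Add(-1, Pow(v, 2), Mul(7, v)), -1)) = Mul(2, v, Pow(Add(-1, Pow(v, 2), Mul(7, v)), -1)))
Pow(Function('p')(H), 2) = Pow(Mul(2, Rational(4, 3), Pow(Add(-1, Pow(Rational(4, 3), 2), Mul(7, Rational(4, 3))), -1)), 2) = Pow(Mul(2, Rational(4, 3), Pow(Add(-1, Rational(16, 9), Rational(28, 3)), -1)), 2) = Pow(Mul(2, Rational(4, 3), Pow(Rational(91, 9), -1)), 2) = Pow(Mul(2, Rational(4, 3), Rational(9, 91)), 2) = Pow(Rational(24, 91), 2) = Rational(576, 8281)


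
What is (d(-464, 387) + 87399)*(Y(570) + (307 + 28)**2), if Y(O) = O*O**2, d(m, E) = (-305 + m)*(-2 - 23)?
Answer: 19757984310400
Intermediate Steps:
d(m, E) = 7625 - 25*m (d(m, E) = (-305 + m)*(-25) = 7625 - 25*m)
Y(O) = O**3
(d(-464, 387) + 87399)*(Y(570) + (307 + 28)**2) = ((7625 - 25*(-464)) + 87399)*(570**3 + (307 + 28)**2) = ((7625 + 11600) + 87399)*(185193000 + 335**2) = (19225 + 87399)*(185193000 + 112225) = 106624*185305225 = 19757984310400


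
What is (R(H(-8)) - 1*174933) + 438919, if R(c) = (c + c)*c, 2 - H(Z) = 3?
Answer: 263988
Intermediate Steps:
H(Z) = -1 (H(Z) = 2 - 1*3 = 2 - 3 = -1)
R(c) = 2*c**2 (R(c) = (2*c)*c = 2*c**2)
(R(H(-8)) - 1*174933) + 438919 = (2*(-1)**2 - 1*174933) + 438919 = (2*1 - 174933) + 438919 = (2 - 174933) + 438919 = -174931 + 438919 = 263988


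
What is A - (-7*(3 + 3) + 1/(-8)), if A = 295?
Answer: 2697/8 ≈ 337.13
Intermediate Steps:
A - (-7*(3 + 3) + 1/(-8)) = 295 - (-7*(3 + 3) + 1/(-8)) = 295 - (-7*6 - ⅛) = 295 - (-42 - ⅛) = 295 - 1*(-337/8) = 295 + 337/8 = 2697/8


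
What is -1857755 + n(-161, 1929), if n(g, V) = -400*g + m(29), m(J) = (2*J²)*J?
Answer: -1744577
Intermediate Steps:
m(J) = 2*J³
n(g, V) = 48778 - 400*g (n(g, V) = -400*g + 2*29³ = -400*g + 2*24389 = -400*g + 48778 = 48778 - 400*g)
-1857755 + n(-161, 1929) = -1857755 + (48778 - 400*(-161)) = -1857755 + (48778 + 64400) = -1857755 + 113178 = -1744577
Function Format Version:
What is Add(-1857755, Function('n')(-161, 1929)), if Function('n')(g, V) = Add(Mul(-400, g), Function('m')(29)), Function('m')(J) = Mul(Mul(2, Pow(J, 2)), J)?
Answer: -1744577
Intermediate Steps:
Function('m')(J) = Mul(2, Pow(J, 3))
Function('n')(g, V) = Add(48778, Mul(-400, g)) (Function('n')(g, V) = Add(Mul(-400, g), Mul(2, Pow(29, 3))) = Add(Mul(-400, g), Mul(2, 24389)) = Add(Mul(-400, g), 48778) = Add(48778, Mul(-400, g)))
Add(-1857755, Function('n')(-161, 1929)) = Add(-1857755, Add(48778, Mul(-400, -161))) = Add(-1857755, Add(48778, 64400)) = Add(-1857755, 113178) = -1744577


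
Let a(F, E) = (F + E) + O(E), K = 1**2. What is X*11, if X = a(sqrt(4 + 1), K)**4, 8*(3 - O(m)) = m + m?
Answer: 1815275/256 + 50325*sqrt(5)/16 ≈ 14124.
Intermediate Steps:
K = 1
O(m) = 3 - m/4 (O(m) = 3 - (m + m)/8 = 3 - m/4)
a(F, E) = 3 + F + 3*E/4 (a(F, E) = (F + E) + (3 - E/4) = (E + F) + (3 - E/4) = 3 + F + 3*E/4)
X = (15/4 + sqrt(5))**4 (X = (3 + sqrt(4 + 1) + (3/4)*1)**4 = (3 + sqrt(5) + 3/4)**4 = (15/4 + sqrt(5))**4 ≈ 1284.0)
X*11 = (165025/256 + 4575*sqrt(5)/16)*11 = 1815275/256 + 50325*sqrt(5)/16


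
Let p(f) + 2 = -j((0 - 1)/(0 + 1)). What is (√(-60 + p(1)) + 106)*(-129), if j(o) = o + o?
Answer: -13674 - 258*I*√15 ≈ -13674.0 - 999.23*I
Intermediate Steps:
j(o) = 2*o
p(f) = 0 (p(f) = -2 - 2*(0 - 1)/(0 + 1) = -2 - 2*(-1/1) = -2 - 2*(-1*1) = -2 - 2*(-1) = -2 - 1*(-2) = -2 + 2 = 0)
(√(-60 + p(1)) + 106)*(-129) = (√(-60 + 0) + 106)*(-129) = (√(-60) + 106)*(-129) = (2*I*√15 + 106)*(-129) = (106 + 2*I*√15)*(-129) = -13674 - 258*I*√15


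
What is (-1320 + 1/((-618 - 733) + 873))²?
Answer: 398111783521/228484 ≈ 1.7424e+6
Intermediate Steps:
(-1320 + 1/((-618 - 733) + 873))² = (-1320 + 1/(-1351 + 873))² = (-1320 + 1/(-478))² = (-1320 - 1/478)² = (-630961/478)² = 398111783521/228484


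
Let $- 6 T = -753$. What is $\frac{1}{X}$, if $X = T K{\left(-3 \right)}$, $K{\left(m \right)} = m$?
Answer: $- \frac{2}{753} \approx -0.002656$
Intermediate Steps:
$T = \frac{251}{2}$ ($T = \left(- \frac{1}{6}\right) \left(-753\right) = \frac{251}{2} \approx 125.5$)
$X = - \frac{753}{2}$ ($X = \frac{251}{2} \left(-3\right) = - \frac{753}{2} \approx -376.5$)
$\frac{1}{X} = \frac{1}{- \frac{753}{2}} = - \frac{2}{753}$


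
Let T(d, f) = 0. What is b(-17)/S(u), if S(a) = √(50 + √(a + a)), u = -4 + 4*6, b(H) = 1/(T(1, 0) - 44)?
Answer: -√2/(88*√(25 + √10)) ≈ -0.0030283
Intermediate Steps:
b(H) = -1/44 (b(H) = 1/(0 - 44) = 1/(-44) = -1/44)
u = 20 (u = -4 + 24 = 20)
S(a) = √(50 + √2*√a) (S(a) = √(50 + √(2*a)) = √(50 + √2*√a))
b(-17)/S(u) = -1/(44*√(50 + √2*√20)) = -1/(44*√(50 + √2*(2*√5))) = -1/(44*√(50 + 2*√10))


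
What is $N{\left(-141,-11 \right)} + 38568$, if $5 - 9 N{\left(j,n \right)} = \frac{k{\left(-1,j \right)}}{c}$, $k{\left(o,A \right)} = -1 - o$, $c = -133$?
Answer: $\frac{347117}{9} \approx 38569.0$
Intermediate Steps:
$N{\left(j,n \right)} = \frac{5}{9}$ ($N{\left(j,n \right)} = \frac{5}{9} - \frac{\left(-1 - -1\right) \frac{1}{-133}}{9} = \frac{5}{9} - \frac{\left(-1 + 1\right) \left(- \frac{1}{133}\right)}{9} = \frac{5}{9} - \frac{0 \left(- \frac{1}{133}\right)}{9} = \frac{5}{9} - 0 = \frac{5}{9} + 0 = \frac{5}{9}$)
$N{\left(-141,-11 \right)} + 38568 = \frac{5}{9} + 38568 = \frac{347117}{9}$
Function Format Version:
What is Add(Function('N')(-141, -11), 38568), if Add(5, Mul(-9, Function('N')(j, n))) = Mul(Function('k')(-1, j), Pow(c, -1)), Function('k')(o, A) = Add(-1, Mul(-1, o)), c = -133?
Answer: Rational(347117, 9) ≈ 38569.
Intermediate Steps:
Function('N')(j, n) = Rational(5, 9) (Function('N')(j, n) = Add(Rational(5, 9), Mul(Rational(-1, 9), Mul(Add(-1, Mul(-1, -1)), Pow(-133, -1)))) = Add(Rational(5, 9), Mul(Rational(-1, 9), Mul(Add(-1, 1), Rational(-1, 133)))) = Add(Rational(5, 9), Mul(Rational(-1, 9), Mul(0, Rational(-1, 133)))) = Add(Rational(5, 9), Mul(Rational(-1, 9), 0)) = Add(Rational(5, 9), 0) = Rational(5, 9))
Add(Function('N')(-141, -11), 38568) = Add(Rational(5, 9), 38568) = Rational(347117, 9)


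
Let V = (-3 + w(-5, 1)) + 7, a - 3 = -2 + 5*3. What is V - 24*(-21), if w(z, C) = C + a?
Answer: 525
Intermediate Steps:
a = 16 (a = 3 + (-2 + 5*3) = 3 + (-2 + 15) = 3 + 13 = 16)
w(z, C) = 16 + C (w(z, C) = C + 16 = 16 + C)
V = 21 (V = (-3 + (16 + 1)) + 7 = (-3 + 17) + 7 = 14 + 7 = 21)
V - 24*(-21) = 21 - 24*(-21) = 21 + 504 = 525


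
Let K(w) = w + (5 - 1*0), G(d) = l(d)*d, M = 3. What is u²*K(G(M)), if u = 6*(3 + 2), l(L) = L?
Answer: 12600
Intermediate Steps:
G(d) = d² (G(d) = d*d = d²)
K(w) = 5 + w (K(w) = w + (5 + 0) = w + 5 = 5 + w)
u = 30 (u = 6*5 = 30)
u²*K(G(M)) = 30²*(5 + 3²) = 900*(5 + 9) = 900*14 = 12600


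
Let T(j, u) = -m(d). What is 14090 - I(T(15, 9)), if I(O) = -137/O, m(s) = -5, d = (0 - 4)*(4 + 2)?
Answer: 70587/5 ≈ 14117.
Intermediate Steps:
d = -24 (d = -4*6 = -24)
T(j, u) = 5 (T(j, u) = -1*(-5) = 5)
14090 - I(T(15, 9)) = 14090 - (-137)/5 = 14090 - 1*(-137/5) = 14090 + 137/5 = 70587/5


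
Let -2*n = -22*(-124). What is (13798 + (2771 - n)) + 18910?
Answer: 36843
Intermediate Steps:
n = -1364 (n = -(-11)*(-124) = -1/2*2728 = -1364)
(13798 + (2771 - n)) + 18910 = (13798 + (2771 - 1*(-1364))) + 18910 = (13798 + (2771 + 1364)) + 18910 = (13798 + 4135) + 18910 = 17933 + 18910 = 36843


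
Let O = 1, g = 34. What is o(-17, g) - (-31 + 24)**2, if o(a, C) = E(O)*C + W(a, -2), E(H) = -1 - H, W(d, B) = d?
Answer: -134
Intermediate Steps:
o(a, C) = a - 2*C (o(a, C) = (-1 - 1*1)*C + a = (-1 - 1)*C + a = -2*C + a = a - 2*C)
o(-17, g) - (-31 + 24)**2 = (-17 - 2*34) - (-31 + 24)**2 = (-17 - 68) - 1*(-7)**2 = -85 - 1*49 = -85 - 49 = -134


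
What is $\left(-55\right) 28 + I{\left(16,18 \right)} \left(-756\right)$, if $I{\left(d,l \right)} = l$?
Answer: $-15148$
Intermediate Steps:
$\left(-55\right) 28 + I{\left(16,18 \right)} \left(-756\right) = \left(-55\right) 28 + 18 \left(-756\right) = -1540 - 13608 = -15148$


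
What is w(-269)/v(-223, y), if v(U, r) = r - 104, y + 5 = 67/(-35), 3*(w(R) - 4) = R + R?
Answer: 9205/5823 ≈ 1.5808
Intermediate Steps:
w(R) = 4 + 2*R/3 (w(R) = 4 + (R + R)/3 = 4 + (2*R)/3 = 4 + 2*R/3)
y = -242/35 (y = -5 + 67/(-35) = -5 + 67*(-1/35) = -5 - 67/35 = -242/35 ≈ -6.9143)
v(U, r) = -104 + r
w(-269)/v(-223, y) = (4 + (⅔)*(-269))/(-104 - 242/35) = (4 - 538/3)/(-3882/35) = -526/3*(-35/3882) = 9205/5823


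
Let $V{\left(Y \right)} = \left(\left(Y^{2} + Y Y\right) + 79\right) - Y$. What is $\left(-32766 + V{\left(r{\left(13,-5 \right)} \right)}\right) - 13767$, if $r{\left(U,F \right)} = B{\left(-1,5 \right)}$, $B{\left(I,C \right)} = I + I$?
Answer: $-46444$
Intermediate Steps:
$B{\left(I,C \right)} = 2 I$
$r{\left(U,F \right)} = -2$ ($r{\left(U,F \right)} = 2 \left(-1\right) = -2$)
$V{\left(Y \right)} = 79 - Y + 2 Y^{2}$ ($V{\left(Y \right)} = \left(\left(Y^{2} + Y^{2}\right) + 79\right) - Y = \left(2 Y^{2} + 79\right) - Y = \left(79 + 2 Y^{2}\right) - Y = 79 - Y + 2 Y^{2}$)
$\left(-32766 + V{\left(r{\left(13,-5 \right)} \right)}\right) - 13767 = \left(-32766 + \left(79 - -2 + 2 \left(-2\right)^{2}\right)\right) - 13767 = \left(-32766 + \left(79 + 2 + 2 \cdot 4\right)\right) - 13767 = \left(-32766 + \left(79 + 2 + 8\right)\right) - 13767 = \left(-32766 + 89\right) - 13767 = -32677 - 13767 = -46444$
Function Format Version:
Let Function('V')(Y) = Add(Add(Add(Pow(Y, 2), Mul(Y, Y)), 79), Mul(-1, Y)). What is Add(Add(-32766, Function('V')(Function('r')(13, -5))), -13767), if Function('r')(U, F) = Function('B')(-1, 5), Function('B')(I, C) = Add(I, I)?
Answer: -46444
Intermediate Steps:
Function('B')(I, C) = Mul(2, I)
Function('r')(U, F) = -2 (Function('r')(U, F) = Mul(2, -1) = -2)
Function('V')(Y) = Add(79, Mul(-1, Y), Mul(2, Pow(Y, 2))) (Function('V')(Y) = Add(Add(Add(Pow(Y, 2), Pow(Y, 2)), 79), Mul(-1, Y)) = Add(Add(Mul(2, Pow(Y, 2)), 79), Mul(-1, Y)) = Add(Add(79, Mul(2, Pow(Y, 2))), Mul(-1, Y)) = Add(79, Mul(-1, Y), Mul(2, Pow(Y, 2))))
Add(Add(-32766, Function('V')(Function('r')(13, -5))), -13767) = Add(Add(-32766, Add(79, Mul(-1, -2), Mul(2, Pow(-2, 2)))), -13767) = Add(Add(-32766, Add(79, 2, Mul(2, 4))), -13767) = Add(Add(-32766, Add(79, 2, 8)), -13767) = Add(Add(-32766, 89), -13767) = Add(-32677, -13767) = -46444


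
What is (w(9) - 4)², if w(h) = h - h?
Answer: 16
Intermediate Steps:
w(h) = 0
(w(9) - 4)² = (0 - 4)² = (-4)² = 16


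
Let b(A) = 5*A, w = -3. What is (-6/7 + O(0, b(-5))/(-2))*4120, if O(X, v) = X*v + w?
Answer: 18540/7 ≈ 2648.6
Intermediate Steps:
O(X, v) = -3 + X*v (O(X, v) = X*v - 3 = -3 + X*v)
(-6/7 + O(0, b(-5))/(-2))*4120 = (-6/7 + (-3 + 0*(5*(-5)))/(-2))*4120 = (-6*⅐ + (-3 + 0*(-25))*(-½))*4120 = (-6/7 + (-3 + 0)*(-½))*4120 = (-6/7 - 3*(-½))*4120 = (-6/7 + 3/2)*4120 = (9/14)*4120 = 18540/7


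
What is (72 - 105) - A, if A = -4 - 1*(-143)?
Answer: -172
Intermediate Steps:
A = 139 (A = -4 + 143 = 139)
(72 - 105) - A = (72 - 105) - 1*139 = -33 - 139 = -172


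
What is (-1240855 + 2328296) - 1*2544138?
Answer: -1456697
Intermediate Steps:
(-1240855 + 2328296) - 1*2544138 = 1087441 - 2544138 = -1456697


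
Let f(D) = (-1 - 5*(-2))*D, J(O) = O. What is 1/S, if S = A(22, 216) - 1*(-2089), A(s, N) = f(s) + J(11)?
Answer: 1/2298 ≈ 0.00043516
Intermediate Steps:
f(D) = 9*D (f(D) = (-1 + 10)*D = 9*D)
A(s, N) = 11 + 9*s (A(s, N) = 9*s + 11 = 11 + 9*s)
S = 2298 (S = (11 + 9*22) - 1*(-2089) = (11 + 198) + 2089 = 209 + 2089 = 2298)
1/S = 1/2298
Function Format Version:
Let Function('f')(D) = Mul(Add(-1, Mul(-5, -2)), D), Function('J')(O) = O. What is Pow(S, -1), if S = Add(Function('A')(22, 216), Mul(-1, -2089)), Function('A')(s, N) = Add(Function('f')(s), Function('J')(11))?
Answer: Rational(1, 2298) ≈ 0.00043516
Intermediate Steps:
Function('f')(D) = Mul(9, D) (Function('f')(D) = Mul(Add(-1, 10), D) = Mul(9, D))
Function('A')(s, N) = Add(11, Mul(9, s)) (Function('A')(s, N) = Add(Mul(9, s), 11) = Add(11, Mul(9, s)))
S = 2298 (S = Add(Add(11, Mul(9, 22)), Mul(-1, -2089)) = Add(Add(11, 198), 2089) = Add(209, 2089) = 2298)
Pow(S, -1) = Pow(2298, -1) = Rational(1, 2298)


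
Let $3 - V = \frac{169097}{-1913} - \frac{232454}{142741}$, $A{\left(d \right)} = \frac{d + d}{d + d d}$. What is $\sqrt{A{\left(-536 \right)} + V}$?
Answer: $\frac{2 \sqrt{496299438018626402897605}}{146088990155} \approx 9.6446$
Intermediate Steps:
$A{\left(d \right)} = \frac{2 d}{d + d^{2}}$
$V = \frac{25400949978}{273063533}$ ($V = 3 - \left(\frac{169097}{-1913} - \frac{232454}{142741}\right) = 3 - \left(169097 \left(- \frac{1}{1913}\right) - \frac{232454}{142741}\right) = 3 - \left(- \frac{169097}{1913} - \frac{232454}{142741}\right) = 3 - - \frac{24581759379}{273063533} = 3 + \frac{24581759379}{273063533} = \frac{25400949978}{273063533} \approx 93.022$)
$\sqrt{A{\left(-536 \right)} + V} = \sqrt{\frac{2}{1 - 536} + \frac{25400949978}{273063533}} = \sqrt{\frac{2}{-535} + \frac{25400949978}{273063533}} = \sqrt{2 \left(- \frac{1}{535}\right) + \frac{25400949978}{273063533}} = \sqrt{- \frac{2}{535} + \frac{25400949978}{273063533}} = \sqrt{\frac{13588962111164}{146088990155}} = \frac{2 \sqrt{496299438018626402897605}}{146088990155}$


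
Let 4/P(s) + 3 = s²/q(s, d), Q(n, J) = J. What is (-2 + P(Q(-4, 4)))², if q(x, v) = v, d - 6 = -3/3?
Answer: 324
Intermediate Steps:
d = 5 (d = 6 - 3/3 = 6 - 3*⅓ = 6 - 1 = 5)
P(s) = 4/(-3 + s²/5)
(-2 + P(Q(-4, 4)))² = (-2 + 20/(-15 + 4²))² = (-2 + 20/(-15 + 16))² = (-2 + 20/1)² = (-2 + 20*1)² = (-2 + 20)² = 18² = 324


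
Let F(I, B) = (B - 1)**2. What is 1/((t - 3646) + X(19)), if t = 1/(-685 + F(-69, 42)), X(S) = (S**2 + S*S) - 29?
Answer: -996/2941187 ≈ -0.00033864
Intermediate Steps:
X(S) = -29 + 2*S**2 (X(S) = (S**2 + S**2) - 29 = 2*S**2 - 29 = -29 + 2*S**2)
F(I, B) = (-1 + B)**2
t = 1/996 (t = 1/(-685 + (-1 + 42)**2) = 1/(-685 + 41**2) = 1/(-685 + 1681) = 1/996 ≈ 0.0010040)
1/((t - 3646) + X(19)) = 1/((1/996 - 3646) + (-29 + 2*19**2)) = 1/(-3631415/996 + (-29 + 2*361)) = 1/(-3631415/996 + (-29 + 722)) = 1/(-3631415/996 + 693) = 1/(-2941187/996) = -996/2941187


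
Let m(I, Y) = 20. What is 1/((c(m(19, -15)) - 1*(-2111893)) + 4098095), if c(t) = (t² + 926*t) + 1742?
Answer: 1/6230650 ≈ 1.6050e-7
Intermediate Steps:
c(t) = 1742 + t² + 926*t
1/((c(m(19, -15)) - 1*(-2111893)) + 4098095) = 1/(((1742 + 20² + 926*20) - 1*(-2111893)) + 4098095) = 1/(((1742 + 400 + 18520) + 2111893) + 4098095) = 1/((20662 + 2111893) + 4098095) = 1/(2132555 + 4098095) = 1/6230650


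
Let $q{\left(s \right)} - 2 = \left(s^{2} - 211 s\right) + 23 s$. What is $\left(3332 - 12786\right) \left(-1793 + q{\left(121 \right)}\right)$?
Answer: $93575692$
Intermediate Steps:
$q{\left(s \right)} = 2 + s^{2} - 188 s$ ($q{\left(s \right)} = 2 + \left(\left(s^{2} - 211 s\right) + 23 s\right) = 2 + \left(s^{2} - 188 s\right) = 2 + s^{2} - 188 s$)
$\left(3332 - 12786\right) \left(-1793 + q{\left(121 \right)}\right) = \left(3332 - 12786\right) \left(-1793 + \left(2 + 121^{2} - 22748\right)\right) = - 9454 \left(-1793 + \left(2 + 14641 - 22748\right)\right) = - 9454 \left(-1793 - 8105\right) = \left(-9454\right) \left(-9898\right) = 93575692$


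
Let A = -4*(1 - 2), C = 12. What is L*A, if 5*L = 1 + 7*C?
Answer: 68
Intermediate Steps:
L = 17 (L = (1 + 7*12)/5 = (1 + 84)/5 = (⅕)*85 = 17)
A = 4 (A = -4*(-1) = 4)
L*A = 17*4 = 68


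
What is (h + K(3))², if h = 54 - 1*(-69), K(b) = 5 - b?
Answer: 15625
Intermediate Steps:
h = 123 (h = 54 + 69 = 123)
(h + K(3))² = (123 + (5 - 1*3))² = (123 + (5 - 3))² = (123 + 2)² = 125² = 15625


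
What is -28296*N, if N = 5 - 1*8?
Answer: 84888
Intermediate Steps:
N = -3 (N = 5 - 8 = -3)
-28296*N = -28296*(-3) = 84888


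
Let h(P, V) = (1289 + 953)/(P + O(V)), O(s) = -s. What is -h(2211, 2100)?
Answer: -2242/111 ≈ -20.198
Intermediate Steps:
h(P, V) = 2242/(P - V) (h(P, V) = (1289 + 953)/(P - V) = 2242/(P - V))
-h(2211, 2100) = -2242/(2211 - 1*2100) = -2242/(2211 - 2100) = -2242/111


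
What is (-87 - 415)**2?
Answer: 252004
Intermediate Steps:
(-87 - 415)**2 = (-502)**2 = 252004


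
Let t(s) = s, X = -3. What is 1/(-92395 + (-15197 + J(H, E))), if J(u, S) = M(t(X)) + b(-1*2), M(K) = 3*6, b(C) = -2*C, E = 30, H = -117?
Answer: -1/107570 ≈ -9.2963e-6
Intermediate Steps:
M(K) = 18
J(u, S) = 22 (J(u, S) = 18 - (-2)*2 = 18 - 2*(-2) = 18 + 4 = 22)
1/(-92395 + (-15197 + J(H, E))) = 1/(-92395 + (-15197 + 22)) = 1/(-92395 - 15175) = 1/(-107570) = -1/107570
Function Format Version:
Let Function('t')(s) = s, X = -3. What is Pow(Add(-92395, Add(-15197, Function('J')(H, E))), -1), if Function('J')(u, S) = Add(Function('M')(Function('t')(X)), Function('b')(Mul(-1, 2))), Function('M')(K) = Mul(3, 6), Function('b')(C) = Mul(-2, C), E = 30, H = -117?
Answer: Rational(-1, 107570) ≈ -9.2963e-6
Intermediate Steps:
Function('M')(K) = 18
Function('J')(u, S) = 22 (Function('J')(u, S) = Add(18, Mul(-2, Mul(-1, 2))) = Add(18, Mul(-2, -2)) = Add(18, 4) = 22)
Pow(Add(-92395, Add(-15197, Function('J')(H, E))), -1) = Pow(Add(-92395, Add(-15197, 22)), -1) = Pow(Add(-92395, -15175), -1) = Pow(-107570, -1) = Rational(-1, 107570)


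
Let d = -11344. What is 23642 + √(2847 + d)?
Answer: 23642 + I*√8497 ≈ 23642.0 + 92.179*I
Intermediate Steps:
23642 + √(2847 + d) = 23642 + √(2847 - 11344) = 23642 + √(-8497) = 23642 + I*√8497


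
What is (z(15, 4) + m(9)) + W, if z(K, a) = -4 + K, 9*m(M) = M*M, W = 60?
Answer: 80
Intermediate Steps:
m(M) = M**2/9 (m(M) = (M*M)/9 = M**2/9)
(z(15, 4) + m(9)) + W = ((-4 + 15) + (1/9)*9**2) + 60 = (11 + (1/9)*81) + 60 = (11 + 9) + 60 = 20 + 60 = 80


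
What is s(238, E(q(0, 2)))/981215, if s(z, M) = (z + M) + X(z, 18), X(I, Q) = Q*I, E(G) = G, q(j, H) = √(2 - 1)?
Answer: 4523/981215 ≈ 0.0046096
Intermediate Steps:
q(j, H) = 1 (q(j, H) = √1 = 1)
X(I, Q) = I*Q
s(z, M) = M + 19*z (s(z, M) = (z + M) + z*18 = (M + z) + 18*z = M + 19*z)
s(238, E(q(0, 2)))/981215 = (1 + 19*238)/981215 = (1 + 4522)*(1/981215) = 4523*(1/981215) = 4523/981215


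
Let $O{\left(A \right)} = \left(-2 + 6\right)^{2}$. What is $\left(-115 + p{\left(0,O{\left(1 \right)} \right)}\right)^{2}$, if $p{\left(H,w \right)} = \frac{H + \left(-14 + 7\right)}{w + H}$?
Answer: $\frac{3411409}{256} \approx 13326.0$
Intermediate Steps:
$O{\left(A \right)} = 16$ ($O{\left(A \right)} = 4^{2} = 16$)
$p{\left(H,w \right)} = \frac{-7 + H}{H + w}$ ($p{\left(H,w \right)} = \frac{H - 7}{H + w} = \frac{-7 + H}{H + w}$)
$\left(-115 + p{\left(0,O{\left(1 \right)} \right)}\right)^{2} = \left(-115 + \frac{-7 + 0}{0 + 16}\right)^{2} = \left(-115 + \frac{1}{16} \left(-7\right)\right)^{2} = \left(-115 - \frac{7}{16}\right)^{2} = \left(- \frac{1847}{16}\right)^{2} = \frac{3411409}{256}$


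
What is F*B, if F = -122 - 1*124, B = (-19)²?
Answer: -88806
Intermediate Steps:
B = 361
F = -246 (F = -122 - 124 = -246)
F*B = -246*361 = -88806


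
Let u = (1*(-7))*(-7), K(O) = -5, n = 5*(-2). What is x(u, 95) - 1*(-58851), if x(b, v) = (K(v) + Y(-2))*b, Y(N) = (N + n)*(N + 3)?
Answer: 58018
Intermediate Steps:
n = -10
u = 49 (u = -7*(-7) = 49)
Y(N) = (-10 + N)*(3 + N) (Y(N) = (N - 10)*(N + 3) = (-10 + N)*(3 + N))
x(b, v) = -17*b (x(b, v) = (-5 + (-30 + (-2)² - 7*(-2)))*b = (-5 + (-30 + 4 + 14))*b = (-5 - 12)*b = -17*b)
x(u, 95) - 1*(-58851) = -17*49 - 1*(-58851) = -833 + 58851 = 58018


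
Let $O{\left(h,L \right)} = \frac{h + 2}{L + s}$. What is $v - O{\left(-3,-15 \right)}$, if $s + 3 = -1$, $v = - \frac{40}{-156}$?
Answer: $\frac{151}{741} \approx 0.20378$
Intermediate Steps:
$v = \frac{10}{39}$ ($v = \left(-40\right) \left(- \frac{1}{156}\right) = \frac{10}{39} \approx 0.25641$)
$s = -4$ ($s = -3 - 1 = -4$)
$O{\left(h,L \right)} = \frac{2 + h}{-4 + L}$ ($O{\left(h,L \right)} = \frac{h + 2}{L - 4} = \frac{2 + h}{-4 + L}$)
$v - O{\left(-3,-15 \right)} = \frac{10}{39} - \frac{2 - 3}{-4 - 15} = \frac{10}{39} - \frac{1}{-19} \left(-1\right) = \frac{10}{39} - \left(- \frac{1}{19}\right) \left(-1\right) = \frac{10}{39} - \frac{1}{19} = \frac{151}{741}$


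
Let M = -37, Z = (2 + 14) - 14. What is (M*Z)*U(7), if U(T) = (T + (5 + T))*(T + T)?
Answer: -19684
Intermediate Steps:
U(T) = 2*T*(5 + 2*T) (U(T) = (5 + 2*T)*(2*T) = 2*T*(5 + 2*T))
Z = 2 (Z = 16 - 14 = 2)
(M*Z)*U(7) = (-37*2)*(2*7*(5 + 2*7)) = -148*7*(5 + 14) = -148*7*19 = -74*266 = -19684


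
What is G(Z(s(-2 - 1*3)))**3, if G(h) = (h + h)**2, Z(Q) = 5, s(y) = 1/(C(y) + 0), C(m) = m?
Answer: 1000000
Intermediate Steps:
s(y) = 1/y (s(y) = 1/(y + 0) = 1/y)
G(h) = 4*h**2 (G(h) = (2*h)**2 = 4*h**2)
G(Z(s(-2 - 1*3)))**3 = (4*5**2)**3 = (4*25)**3 = 100**3 = 1000000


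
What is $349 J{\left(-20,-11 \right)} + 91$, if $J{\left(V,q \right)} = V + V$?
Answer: $-13869$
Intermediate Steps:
$J{\left(V,q \right)} = 2 V$
$349 J{\left(-20,-11 \right)} + 91 = 349 \cdot 2 \left(-20\right) + 91 = 349 \left(-40\right) + 91 = -13960 + 91 = -13869$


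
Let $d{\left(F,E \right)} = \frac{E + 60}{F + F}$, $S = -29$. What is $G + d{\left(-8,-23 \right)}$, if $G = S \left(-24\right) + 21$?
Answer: $\frac{11435}{16} \approx 714.69$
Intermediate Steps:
$d{\left(F,E \right)} = \frac{60 + E}{2 F}$
$G = 717$ ($G = \left(-29\right) \left(-24\right) + 21 = 696 + 21 = 717$)
$G + d{\left(-8,-23 \right)} = 717 + \frac{60 - 23}{2 \left(-8\right)} = 717 + \frac{1}{2} \left(- \frac{1}{8}\right) 37 = 717 - \frac{37}{16} = \frac{11435}{16}$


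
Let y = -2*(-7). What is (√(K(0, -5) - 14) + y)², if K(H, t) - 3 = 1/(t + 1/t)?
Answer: (364 + I*√7566)²/676 ≈ 184.81 + 93.674*I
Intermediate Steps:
K(H, t) = 3 + 1/(t + 1/t)
y = 14
(√(K(0, -5) - 14) + y)² = (√((3 - 5 + 3*(-5)²)/(1 + (-5)²) - 14) + 14)² = (√((3 - 5 + 3*25)/(1 + 25) - 14) + 14)² = (√((3 - 5 + 75)/26 - 14) + 14)² = (√((1/26)*73 - 14) + 14)² = (√(73/26 - 14) + 14)² = (√(-291/26) + 14)² = (I*√7566/26 + 14)² = (14 + I*√7566/26)²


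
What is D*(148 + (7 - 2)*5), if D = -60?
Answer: -10380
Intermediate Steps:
D*(148 + (7 - 2)*5) = -60*(148 + (7 - 2)*5) = -60*(148 + 5*5) = -60*(148 + 25) = -60*173 = -10380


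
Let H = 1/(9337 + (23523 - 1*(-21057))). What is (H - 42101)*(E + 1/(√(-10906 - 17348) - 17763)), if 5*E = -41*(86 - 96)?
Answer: -19578614249288401856/5671213330297 + 2269959616*I*√28254/17013639990891 ≈ -3.4523e+6 + 0.022426*I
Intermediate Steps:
H = 1/53917 (H = 1/(9337 + (23523 + 21057)) = 1/(9337 + 44580) = 1/53917 ≈ 1.8547e-5)
E = 82 (E = (-41*(86 - 96))/5 = (-41*(-10))/5 = (⅕)*410 = 82)
(H - 42101)*(E + 1/(√(-10906 - 17348) - 17763)) = (1/53917 - 42101)*(82 + 1/(√(-10906 - 17348) - 17763)) = -2269959616*(82 + 1/(√(-28254) - 17763))/53917 = -2269959616*(82 + 1/(I*√28254 - 17763))/53917 = -2269959616*(82 + 1/(-17763 + I*√28254))/53917 = -186136688512/53917 - 2269959616/(53917*(-17763 + I*√28254))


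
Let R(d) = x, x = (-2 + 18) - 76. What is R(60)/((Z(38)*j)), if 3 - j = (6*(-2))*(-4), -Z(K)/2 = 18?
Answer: -1/27 ≈ -0.037037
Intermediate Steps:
Z(K) = -36 (Z(K) = -2*18 = -36)
j = -45 (j = 3 - 6*(-2)*(-4) = 3 - (-12)*(-4) = 3 - 1*48 = 3 - 48 = -45)
x = -60 (x = 16 - 76 = -60)
R(d) = -60
R(60)/((Z(38)*j)) = -60/((-36*(-45))) = -60/1620 = -60*1/1620 = -1/27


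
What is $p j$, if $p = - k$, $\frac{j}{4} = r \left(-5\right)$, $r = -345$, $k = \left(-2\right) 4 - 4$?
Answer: $82800$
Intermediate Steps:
$k = -12$ ($k = -8 - 4 = -12$)
$j = 6900$ ($j = 4 \left(\left(-345\right) \left(-5\right)\right) = 4 \cdot 1725 = 6900$)
$p = 12$ ($p = \left(-1\right) \left(-12\right) = 12$)
$p j = 12 \cdot 6900 = 82800$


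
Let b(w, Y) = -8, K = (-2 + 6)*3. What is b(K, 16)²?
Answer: 64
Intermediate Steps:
K = 12 (K = 4*3 = 12)
b(K, 16)² = (-8)² = 64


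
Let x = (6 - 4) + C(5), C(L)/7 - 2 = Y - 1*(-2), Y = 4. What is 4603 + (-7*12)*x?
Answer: -269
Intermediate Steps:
C(L) = 56 (C(L) = 14 + 7*(4 - 1*(-2)) = 14 + 7*(4 + 2) = 14 + 7*6 = 14 + 42 = 56)
x = 58 (x = (6 - 4) + 56 = 2 + 56 = 58)
4603 + (-7*12)*x = 4603 - 7*12*58 = 4603 - 84*58 = 4603 - 4872 = -269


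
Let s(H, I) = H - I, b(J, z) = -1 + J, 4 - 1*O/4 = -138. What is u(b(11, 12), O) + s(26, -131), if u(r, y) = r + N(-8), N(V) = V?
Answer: 159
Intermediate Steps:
O = 568 (O = 16 - 4*(-138) = 16 + 552 = 568)
u(r, y) = -8 + r (u(r, y) = r - 8 = -8 + r)
u(b(11, 12), O) + s(26, -131) = (-8 + (-1 + 11)) + (26 - 1*(-131)) = (-8 + 10) + (26 + 131) = 2 + 157 = 159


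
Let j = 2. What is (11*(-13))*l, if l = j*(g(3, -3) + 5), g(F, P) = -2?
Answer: -858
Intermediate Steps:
l = 6 (l = 2*(-2 + 5) = 2*3 = 6)
(11*(-13))*l = (11*(-13))*6 = -143*6 = -858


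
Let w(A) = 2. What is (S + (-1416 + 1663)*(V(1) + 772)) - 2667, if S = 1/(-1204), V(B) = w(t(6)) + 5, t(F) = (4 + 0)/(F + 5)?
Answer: 228454183/1204 ≈ 1.8975e+5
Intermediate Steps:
t(F) = 4/(5 + F)
V(B) = 7 (V(B) = 2 + 5 = 7)
S = -1/1204 ≈ -0.00083056
(S + (-1416 + 1663)*(V(1) + 772)) - 2667 = (-1/1204 + (-1416 + 1663)*(7 + 772)) - 2667 = (-1/1204 + 247*779) - 2667 = (-1/1204 + 192413) - 2667 = 231665251/1204 - 2667 = 228454183/1204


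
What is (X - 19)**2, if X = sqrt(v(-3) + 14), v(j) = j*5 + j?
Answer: 357 - 76*I ≈ 357.0 - 76.0*I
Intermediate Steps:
v(j) = 6*j (v(j) = 5*j + j = 6*j)
X = 2*I (X = sqrt(6*(-3) + 14) = sqrt(-18 + 14) = sqrt(-4) = 2*I ≈ 2.0*I)
(X - 19)**2 = (2*I - 19)**2 = (-19 + 2*I)**2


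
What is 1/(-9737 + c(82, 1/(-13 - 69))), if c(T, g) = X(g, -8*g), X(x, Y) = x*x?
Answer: -6724/65471587 ≈ -0.00010270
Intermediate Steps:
X(x, Y) = x²
c(T, g) = g²
1/(-9737 + c(82, 1/(-13 - 69))) = 1/(-9737 + (1/(-13 - 69))²) = 1/(-9737 + (1/(-82))²) = 1/(-9737 + (-1/82)²) = 1/(-9737 + 1/6724) = 1/(-65471587/6724) = -6724/65471587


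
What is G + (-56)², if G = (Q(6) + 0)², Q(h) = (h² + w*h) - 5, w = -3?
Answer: 3305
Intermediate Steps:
Q(h) = -5 + h² - 3*h (Q(h) = (h² - 3*h) - 5 = -5 + h² - 3*h)
G = 169 (G = ((-5 + 6² - 3*6) + 0)² = ((-5 + 36 - 18) + 0)² = (13 + 0)² = 13² = 169)
G + (-56)² = 169 + (-56)² = 169 + 3136 = 3305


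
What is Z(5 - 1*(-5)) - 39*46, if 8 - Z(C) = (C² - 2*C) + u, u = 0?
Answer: -1866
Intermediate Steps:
Z(C) = 8 - C² + 2*C (Z(C) = 8 - ((C² - 2*C) + 0) = 8 - (C² - 2*C) = 8 + (-C² + 2*C) = 8 - C² + 2*C)
Z(5 - 1*(-5)) - 39*46 = (8 - (5 - 1*(-5))² + 2*(5 - 1*(-5))) - 39*46 = (8 - (5 + 5)² + 2*(5 + 5)) - 1794 = (8 - 1*10² + 2*10) - 1794 = (8 - 1*100 + 20) - 1794 = (8 - 100 + 20) - 1794 = -72 - 1794 = -1866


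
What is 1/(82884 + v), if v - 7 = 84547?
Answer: 1/167438 ≈ 5.9724e-6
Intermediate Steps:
v = 84554 (v = 7 + 84547 = 84554)
1/(82884 + v) = 1/(82884 + 84554) = 1/167438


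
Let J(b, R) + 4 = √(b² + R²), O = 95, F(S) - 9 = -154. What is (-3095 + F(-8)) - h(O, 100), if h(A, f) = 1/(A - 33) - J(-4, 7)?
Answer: -201129/62 + √65 ≈ -3236.0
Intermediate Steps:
F(S) = -145 (F(S) = 9 - 154 = -145)
J(b, R) = -4 + √(R² + b²) (J(b, R) = -4 + √(b² + R²) = -4 + √(R² + b²))
h(A, f) = 4 + 1/(-33 + A) - √65 (h(A, f) = 1/(A - 33) - (-4 + √(7² + (-4)²)) = 1/(-33 + A) - (-4 + √(49 + 16)) = 1/(-33 + A) - (-4 + √65) = 1/(-33 + A) + (4 - √65) = 4 + 1/(-33 + A) - √65)
(-3095 + F(-8)) - h(O, 100) = (-3095 - 145) - (-131 + 33*√65 + 95*(4 - √65))/(-33 + 95) = -3240 - (-131 + 33*√65 + (380 - 95*√65))/62 = -3240 - (249 - 62*√65)/62 = -3240 - (249/62 - √65) = -3240 + (-249/62 + √65) = -201129/62 + √65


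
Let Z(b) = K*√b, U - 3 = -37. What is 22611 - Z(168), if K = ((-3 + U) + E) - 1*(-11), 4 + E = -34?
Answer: 22611 + 128*√42 ≈ 23441.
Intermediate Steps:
U = -34 (U = 3 - 37 = -34)
E = -38 (E = -4 - 34 = -38)
K = -64 (K = ((-3 - 34) - 38) - 1*(-11) = (-37 - 38) + 11 = -75 + 11 = -64)
Z(b) = -64*√b
22611 - Z(168) = 22611 - (-64)*√168 = 22611 - (-64)*2*√42 = 22611 - (-128)*√42 = 22611 + 128*√42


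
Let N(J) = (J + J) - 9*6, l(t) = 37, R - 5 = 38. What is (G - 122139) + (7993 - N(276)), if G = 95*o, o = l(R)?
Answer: -111129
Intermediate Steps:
R = 43 (R = 5 + 38 = 43)
N(J) = -54 + 2*J (N(J) = 2*J - 54 = -54 + 2*J)
o = 37
G = 3515 (G = 95*37 = 3515)
(G - 122139) + (7993 - N(276)) = (3515 - 122139) + (7993 - (-54 + 2*276)) = -118624 + (7993 - (-54 + 552)) = -118624 + (7993 - 1*498) = -118624 + (7993 - 498) = -118624 + 7495 = -111129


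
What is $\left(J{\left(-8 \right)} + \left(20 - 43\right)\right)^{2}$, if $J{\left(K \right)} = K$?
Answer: $961$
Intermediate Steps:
$\left(J{\left(-8 \right)} + \left(20 - 43\right)\right)^{2} = \left(-8 + \left(20 - 43\right)\right)^{2} = \left(-8 - 23\right)^{2} = \left(-31\right)^{2} = 961$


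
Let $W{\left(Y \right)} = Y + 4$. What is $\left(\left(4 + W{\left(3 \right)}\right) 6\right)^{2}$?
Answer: $4356$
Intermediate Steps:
$W{\left(Y \right)} = 4 + Y$
$\left(\left(4 + W{\left(3 \right)}\right) 6\right)^{2} = \left(\left(4 + \left(4 + 3\right)\right) 6\right)^{2} = \left(\left(4 + 7\right) 6\right)^{2} = \left(11 \cdot 6\right)^{2} = 66^{2} = 4356$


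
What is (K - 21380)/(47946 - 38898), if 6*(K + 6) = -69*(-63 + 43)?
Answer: -1763/754 ≈ -2.3382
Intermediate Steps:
K = 224 (K = -6 + (-69*(-63 + 43))/6 = -6 + (-69*(-20))/6 = -6 + (⅙)*1380 = -6 + 230 = 224)
(K - 21380)/(47946 - 38898) = (224 - 21380)/(47946 - 38898) = -21156/9048 = -21156*1/9048 = -1763/754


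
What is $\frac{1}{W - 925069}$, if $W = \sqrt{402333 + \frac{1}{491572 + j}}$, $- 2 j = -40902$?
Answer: $- \frac{473656604587}{438164835544941843} - \frac{2 \sqrt{26369664478040545}}{438164835544941843} \approx -1.0817 \cdot 10^{-6}$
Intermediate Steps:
$j = 20451$ ($j = \left(- \frac{1}{2}\right) \left(-40902\right) = 20451$)
$W = \frac{2 \sqrt{26369664478040545}}{512023}$ ($W = \sqrt{402333 + \frac{1}{491572 + 20451}} = \sqrt{402333 + \frac{1}{512023}} = \sqrt{\frac{206003749660}{512023}} = \frac{2 \sqrt{26369664478040545}}{512023} \approx 634.3$)
$\frac{1}{W - 925069} = \frac{1}{\frac{2 \sqrt{26369664478040545}}{512023} - 925069} = \frac{1}{-925069 + \frac{2 \sqrt{26369664478040545}}{512023}}$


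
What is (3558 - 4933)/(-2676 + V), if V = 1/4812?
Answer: 6616500/12876911 ≈ 0.51383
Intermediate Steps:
V = 1/4812 ≈ 0.00020781
(3558 - 4933)/(-2676 + V) = (3558 - 4933)/(-2676 + 1/4812) = -1375/(-12876911/4812) = -1375*(-4812/12876911) = 6616500/12876911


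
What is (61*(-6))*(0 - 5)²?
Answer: -9150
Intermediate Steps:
(61*(-6))*(0 - 5)² = -366*(-5)² = -366*25 = -9150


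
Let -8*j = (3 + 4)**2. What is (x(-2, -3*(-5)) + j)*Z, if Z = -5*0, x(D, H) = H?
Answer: 0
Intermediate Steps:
j = -49/8 (j = -(3 + 4)**2/8 = -1/8*7**2 = -1/8*49 = -49/8 ≈ -6.1250)
Z = 0
(x(-2, -3*(-5)) + j)*Z = (-3*(-5) - 49/8)*0 = (15 - 49/8)*0 = (71/8)*0 = 0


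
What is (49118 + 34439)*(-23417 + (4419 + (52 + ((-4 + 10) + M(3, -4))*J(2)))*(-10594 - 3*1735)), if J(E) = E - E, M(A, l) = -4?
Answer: -5904199953522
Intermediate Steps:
J(E) = 0
(49118 + 34439)*(-23417 + (4419 + (52 + ((-4 + 10) + M(3, -4))*J(2)))*(-10594 - 3*1735)) = (49118 + 34439)*(-23417 + (4419 + (52 + ((-4 + 10) - 4)*0))*(-10594 - 3*1735)) = 83557*(-23417 + (4419 + (52 + (6 - 4)*0))*(-10594 - 5205)) = 83557*(-23417 + (4419 + (52 + 2*0))*(-15799)) = 83557*(-23417 + (4419 + (52 + 0))*(-15799)) = 83557*(-23417 + (4419 + 52)*(-15799)) = 83557*(-23417 + 4471*(-15799)) = 83557*(-23417 - 70637329) = 83557*(-70660746) = -5904199953522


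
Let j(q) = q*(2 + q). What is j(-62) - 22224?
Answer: -18504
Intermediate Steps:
j(-62) - 22224 = -62*(2 - 62) - 22224 = -62*(-60) - 22224 = 3720 - 22224 = -18504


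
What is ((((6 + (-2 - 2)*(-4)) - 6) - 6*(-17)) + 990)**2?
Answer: 1227664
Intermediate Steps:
((((6 + (-2 - 2)*(-4)) - 6) - 6*(-17)) + 990)**2 = ((((6 - 4*(-4)) - 6) + 102) + 990)**2 = ((((6 + 16) - 6) + 102) + 990)**2 = (((22 - 6) + 102) + 990)**2 = ((16 + 102) + 990)**2 = (118 + 990)**2 = 1108**2 = 1227664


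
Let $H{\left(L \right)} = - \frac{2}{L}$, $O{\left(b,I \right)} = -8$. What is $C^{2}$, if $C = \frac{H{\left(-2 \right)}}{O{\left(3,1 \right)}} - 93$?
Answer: $\frac{555025}{64} \approx 8672.3$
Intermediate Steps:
$C = - \frac{745}{8}$ ($C = \frac{\left(-2\right) \frac{1}{-2}}{-8} - 93 = \left(-2\right) \left(- \frac{1}{2}\right) \left(- \frac{1}{8}\right) - 93 = 1 \left(- \frac{1}{8}\right) - 93 = - \frac{1}{8} - 93 = - \frac{745}{8} \approx -93.125$)
$C^{2} = \left(- \frac{745}{8}\right)^{2} = \frac{555025}{64}$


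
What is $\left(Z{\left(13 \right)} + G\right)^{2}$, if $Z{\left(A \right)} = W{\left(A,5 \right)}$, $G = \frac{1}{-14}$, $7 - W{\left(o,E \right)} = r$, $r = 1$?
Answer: $\frac{6889}{196} \approx 35.148$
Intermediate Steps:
$W{\left(o,E \right)} = 6$ ($W{\left(o,E \right)} = 7 - 1 = 6$)
$G = - \frac{1}{14} \approx -0.071429$
$Z{\left(A \right)} = 6$
$\left(Z{\left(13 \right)} + G\right)^{2} = \left(6 - \frac{1}{14}\right)^{2} = \left(\frac{83}{14}\right)^{2} = \frac{6889}{196}$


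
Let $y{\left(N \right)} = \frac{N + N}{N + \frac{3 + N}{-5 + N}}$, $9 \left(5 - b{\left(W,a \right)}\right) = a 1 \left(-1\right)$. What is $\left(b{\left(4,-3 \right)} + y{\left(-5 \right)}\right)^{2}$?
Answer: $\frac{729}{16} \approx 45.563$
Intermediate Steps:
$b{\left(W,a \right)} = 5 + \frac{a}{9}$ ($b{\left(W,a \right)} = 5 - \frac{a 1 \left(-1\right)}{9} = 5 - \frac{a \left(-1\right)}{9} = 5 - \frac{\left(-1\right) a}{9} = 5 + \frac{a}{9}$)
$y{\left(N \right)} = \frac{2 N}{N + \frac{3 + N}{-5 + N}}$
$\left(b{\left(4,-3 \right)} + y{\left(-5 \right)}\right)^{2} = \left(\left(5 + \frac{1}{9} \left(-3\right)\right) + 2 \left(-5\right) \frac{1}{3 + \left(-5\right)^{2} - -20} \left(-5 - 5\right)\right)^{2} = \left(\left(5 - \frac{1}{3}\right) + 2 \left(-5\right) \frac{1}{3 + 25 + 20} \left(-10\right)\right)^{2} = \left(\frac{14}{3} + 2 \left(-5\right) \frac{1}{48} \left(-10\right)\right)^{2} = \left(\frac{14}{3} + \frac{25}{12}\right)^{2} = \left(\frac{27}{4}\right)^{2} = \frac{729}{16}$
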